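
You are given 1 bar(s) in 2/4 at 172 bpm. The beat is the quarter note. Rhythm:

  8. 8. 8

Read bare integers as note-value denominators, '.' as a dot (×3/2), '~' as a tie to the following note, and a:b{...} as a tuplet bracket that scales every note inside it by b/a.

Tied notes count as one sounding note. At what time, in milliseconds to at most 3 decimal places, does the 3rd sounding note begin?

note 3 onset = 3/2b = 523.256ms

1. 0.0ms @ 0 + 261.628ms (3/4)
2. 261.628ms @ 3/4 + 261.628ms (3/4)
3. 523.256ms @ 3/2 + 174.419ms (1/2)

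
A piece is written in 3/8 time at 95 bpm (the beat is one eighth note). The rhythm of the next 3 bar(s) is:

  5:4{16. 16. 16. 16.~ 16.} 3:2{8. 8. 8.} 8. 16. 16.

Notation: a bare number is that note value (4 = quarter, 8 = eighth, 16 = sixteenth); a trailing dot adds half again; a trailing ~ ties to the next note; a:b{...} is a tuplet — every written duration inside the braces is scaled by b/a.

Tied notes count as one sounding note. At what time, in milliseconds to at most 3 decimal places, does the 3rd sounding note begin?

note 3 onset = 6/5b = 757.895ms

1. 0.0ms @ 0 + 378.947ms (3/5)
2. 378.947ms @ 3/5 + 378.947ms (3/5)
3. 757.895ms @ 6/5 + 378.947ms (3/5)
4. 1136.842ms @ 9/5 + 757.895ms (6/5)
5. 1894.737ms @ 3 + 631.579ms (1)
6. 2526.316ms @ 4 + 631.579ms (1)
7. 3157.895ms @ 5 + 631.579ms (1)
8. 3789.474ms @ 6 + 947.368ms (3/2)
9. 4736.842ms @ 15/2 + 473.684ms (3/4)
10. 5210.526ms @ 33/4 + 473.684ms (3/4)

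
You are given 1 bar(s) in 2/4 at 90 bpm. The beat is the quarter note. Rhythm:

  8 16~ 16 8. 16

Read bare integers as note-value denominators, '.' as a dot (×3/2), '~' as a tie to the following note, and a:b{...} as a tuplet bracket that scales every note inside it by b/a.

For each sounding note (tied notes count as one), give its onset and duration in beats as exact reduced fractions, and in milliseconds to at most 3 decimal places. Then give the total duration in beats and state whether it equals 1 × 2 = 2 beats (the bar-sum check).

1) 0.0ms=0b +333.333ms=1/2b
2) 333.333ms=1/2b +333.333ms=1/2b
3) 666.667ms=1b +500.0ms=3/4b
4) 1166.667ms=7/4b +166.667ms=1/4b
Σ=2b of 2 (90bpm 2/4) — PASS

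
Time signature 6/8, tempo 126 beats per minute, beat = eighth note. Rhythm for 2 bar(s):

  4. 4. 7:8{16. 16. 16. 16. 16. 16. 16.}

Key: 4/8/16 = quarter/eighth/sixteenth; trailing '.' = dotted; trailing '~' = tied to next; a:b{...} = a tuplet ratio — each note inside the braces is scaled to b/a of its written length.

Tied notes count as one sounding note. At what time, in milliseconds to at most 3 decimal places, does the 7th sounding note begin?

1. 0.0ms @ 0 + 1428.571ms (3)
2. 1428.571ms @ 3 + 1428.571ms (3)
3. 2857.143ms @ 6 + 408.163ms (6/7)
4. 3265.306ms @ 48/7 + 408.163ms (6/7)
5. 3673.469ms @ 54/7 + 408.163ms (6/7)
6. 4081.633ms @ 60/7 + 408.163ms (6/7)
7. 4489.796ms @ 66/7 + 408.163ms (6/7)
8. 4897.959ms @ 72/7 + 408.163ms (6/7)
9. 5306.122ms @ 78/7 + 408.163ms (6/7)

note 7 onset = 66/7b = 4489.796ms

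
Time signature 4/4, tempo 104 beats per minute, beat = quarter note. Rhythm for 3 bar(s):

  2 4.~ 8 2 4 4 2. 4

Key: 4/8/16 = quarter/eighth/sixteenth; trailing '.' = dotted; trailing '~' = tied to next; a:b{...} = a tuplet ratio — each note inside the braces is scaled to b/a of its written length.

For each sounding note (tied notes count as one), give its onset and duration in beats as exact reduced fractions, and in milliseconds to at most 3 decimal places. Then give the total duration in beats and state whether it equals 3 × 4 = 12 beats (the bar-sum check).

1) 0.0ms=0b +1153.846ms=2b
2) 1153.846ms=2b +1153.846ms=2b
3) 2307.692ms=4b +1153.846ms=2b
4) 3461.538ms=6b +576.923ms=1b
5) 4038.462ms=7b +576.923ms=1b
6) 4615.385ms=8b +1730.769ms=3b
7) 6346.154ms=11b +576.923ms=1b
Σ=12b of 12 (104bpm 4/4) — PASS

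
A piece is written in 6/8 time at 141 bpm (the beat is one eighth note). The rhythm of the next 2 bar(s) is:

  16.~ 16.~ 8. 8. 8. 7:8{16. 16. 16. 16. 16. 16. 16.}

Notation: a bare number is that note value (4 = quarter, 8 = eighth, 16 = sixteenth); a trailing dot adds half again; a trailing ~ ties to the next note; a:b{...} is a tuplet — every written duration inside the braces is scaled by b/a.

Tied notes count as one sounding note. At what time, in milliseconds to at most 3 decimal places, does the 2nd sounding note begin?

1. 0.0ms @ 0 + 1276.596ms (3)
2. 1276.596ms @ 3 + 638.298ms (3/2)
3. 1914.894ms @ 9/2 + 638.298ms (3/2)
4. 2553.191ms @ 6 + 364.742ms (6/7)
5. 2917.933ms @ 48/7 + 364.742ms (6/7)
6. 3282.675ms @ 54/7 + 364.742ms (6/7)
7. 3647.416ms @ 60/7 + 364.742ms (6/7)
8. 4012.158ms @ 66/7 + 364.742ms (6/7)
9. 4376.9ms @ 72/7 + 364.742ms (6/7)
10. 4741.641ms @ 78/7 + 364.742ms (6/7)

note 2 onset = 3b = 1276.596ms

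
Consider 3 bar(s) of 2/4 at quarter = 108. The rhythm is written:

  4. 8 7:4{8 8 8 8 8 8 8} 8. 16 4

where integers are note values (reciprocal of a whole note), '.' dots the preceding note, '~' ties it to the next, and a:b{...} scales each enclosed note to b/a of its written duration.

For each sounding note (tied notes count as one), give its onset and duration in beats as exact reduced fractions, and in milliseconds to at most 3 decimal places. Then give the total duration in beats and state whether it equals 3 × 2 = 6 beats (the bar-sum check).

1) 0.0ms=0b +833.333ms=3/2b
2) 833.333ms=3/2b +277.778ms=1/2b
3) 1111.111ms=2b +158.73ms=2/7b
4) 1269.841ms=16/7b +158.73ms=2/7b
5) 1428.571ms=18/7b +158.73ms=2/7b
6) 1587.302ms=20/7b +158.73ms=2/7b
7) 1746.032ms=22/7b +158.73ms=2/7b
8) 1904.762ms=24/7b +158.73ms=2/7b
9) 2063.492ms=26/7b +158.73ms=2/7b
10) 2222.222ms=4b +416.667ms=3/4b
11) 2638.889ms=19/4b +138.889ms=1/4b
12) 2777.778ms=5b +555.556ms=1b
Σ=6b of 6 (108bpm 2/4) — PASS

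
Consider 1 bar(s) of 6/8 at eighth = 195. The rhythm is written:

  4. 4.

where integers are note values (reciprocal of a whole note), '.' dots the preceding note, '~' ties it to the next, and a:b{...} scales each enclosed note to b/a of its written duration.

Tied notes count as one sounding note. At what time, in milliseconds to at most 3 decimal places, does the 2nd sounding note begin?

note 2 onset = 3b = 923.077ms

1. 0.0ms @ 0 + 923.077ms (3)
2. 923.077ms @ 3 + 923.077ms (3)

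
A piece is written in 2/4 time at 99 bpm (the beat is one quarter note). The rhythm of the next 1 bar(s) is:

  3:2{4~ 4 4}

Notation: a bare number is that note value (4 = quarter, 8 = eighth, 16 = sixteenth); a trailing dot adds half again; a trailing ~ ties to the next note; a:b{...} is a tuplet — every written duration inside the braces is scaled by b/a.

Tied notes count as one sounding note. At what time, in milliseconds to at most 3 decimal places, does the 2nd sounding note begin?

1. 0.0ms @ 0 + 808.081ms (4/3)
2. 808.081ms @ 4/3 + 404.04ms (2/3)

note 2 onset = 4/3b = 808.081ms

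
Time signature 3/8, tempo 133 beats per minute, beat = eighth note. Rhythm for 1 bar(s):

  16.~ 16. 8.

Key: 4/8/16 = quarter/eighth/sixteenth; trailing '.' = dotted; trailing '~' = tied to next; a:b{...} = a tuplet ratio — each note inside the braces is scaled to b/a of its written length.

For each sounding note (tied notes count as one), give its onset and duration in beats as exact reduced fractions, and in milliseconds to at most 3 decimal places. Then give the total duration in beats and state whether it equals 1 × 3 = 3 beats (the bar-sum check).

1) 0.0ms=0b +676.692ms=3/2b
2) 676.692ms=3/2b +676.692ms=3/2b
Σ=3b of 3 (133bpm 3/8) — PASS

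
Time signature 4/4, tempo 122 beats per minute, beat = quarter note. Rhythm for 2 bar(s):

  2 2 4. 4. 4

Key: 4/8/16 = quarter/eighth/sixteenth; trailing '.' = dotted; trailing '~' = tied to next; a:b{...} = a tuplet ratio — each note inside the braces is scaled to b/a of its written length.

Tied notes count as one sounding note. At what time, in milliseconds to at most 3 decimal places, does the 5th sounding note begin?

1. 0.0ms @ 0 + 983.607ms (2)
2. 983.607ms @ 2 + 983.607ms (2)
3. 1967.213ms @ 4 + 737.705ms (3/2)
4. 2704.918ms @ 11/2 + 737.705ms (3/2)
5. 3442.623ms @ 7 + 491.803ms (1)

note 5 onset = 7b = 3442.623ms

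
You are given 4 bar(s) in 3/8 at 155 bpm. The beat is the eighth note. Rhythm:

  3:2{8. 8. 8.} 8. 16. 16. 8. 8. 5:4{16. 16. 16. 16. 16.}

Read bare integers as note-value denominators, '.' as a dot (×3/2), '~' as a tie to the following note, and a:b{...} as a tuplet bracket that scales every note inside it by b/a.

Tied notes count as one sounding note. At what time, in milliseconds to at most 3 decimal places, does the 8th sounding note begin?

1. 0.0ms @ 0 + 387.097ms (1)
2. 387.097ms @ 1 + 387.097ms (1)
3. 774.194ms @ 2 + 387.097ms (1)
4. 1161.29ms @ 3 + 580.645ms (3/2)
5. 1741.935ms @ 9/2 + 290.323ms (3/4)
6. 2032.258ms @ 21/4 + 290.323ms (3/4)
7. 2322.581ms @ 6 + 580.645ms (3/2)
8. 2903.226ms @ 15/2 + 580.645ms (3/2)
9. 3483.871ms @ 9 + 232.258ms (3/5)
10. 3716.129ms @ 48/5 + 232.258ms (3/5)
11. 3948.387ms @ 51/5 + 232.258ms (3/5)
12. 4180.645ms @ 54/5 + 232.258ms (3/5)
13. 4412.903ms @ 57/5 + 232.258ms (3/5)

note 8 onset = 15/2b = 2903.226ms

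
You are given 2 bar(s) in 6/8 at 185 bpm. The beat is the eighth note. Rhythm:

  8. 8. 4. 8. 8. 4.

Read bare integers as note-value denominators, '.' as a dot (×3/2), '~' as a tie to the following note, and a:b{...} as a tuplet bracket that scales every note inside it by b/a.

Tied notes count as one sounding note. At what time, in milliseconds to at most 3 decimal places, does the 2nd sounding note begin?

1. 0.0ms @ 0 + 486.486ms (3/2)
2. 486.486ms @ 3/2 + 486.486ms (3/2)
3. 972.973ms @ 3 + 972.973ms (3)
4. 1945.946ms @ 6 + 486.486ms (3/2)
5. 2432.432ms @ 15/2 + 486.486ms (3/2)
6. 2918.919ms @ 9 + 972.973ms (3)

note 2 onset = 3/2b = 486.486ms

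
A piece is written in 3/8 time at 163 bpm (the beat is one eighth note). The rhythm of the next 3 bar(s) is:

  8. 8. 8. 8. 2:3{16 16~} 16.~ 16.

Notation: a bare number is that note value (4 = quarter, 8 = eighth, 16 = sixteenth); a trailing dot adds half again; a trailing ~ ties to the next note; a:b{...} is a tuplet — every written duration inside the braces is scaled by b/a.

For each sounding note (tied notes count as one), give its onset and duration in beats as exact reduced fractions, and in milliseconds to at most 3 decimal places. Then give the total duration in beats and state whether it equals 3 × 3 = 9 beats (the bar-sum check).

1) 0.0ms=0b +552.147ms=3/2b
2) 552.147ms=3/2b +552.147ms=3/2b
3) 1104.294ms=3b +552.147ms=3/2b
4) 1656.442ms=9/2b +552.147ms=3/2b
5) 2208.589ms=6b +276.074ms=3/4b
6) 2484.663ms=27/4b +828.221ms=9/4b
Σ=9b of 9 (163bpm 3/8) — PASS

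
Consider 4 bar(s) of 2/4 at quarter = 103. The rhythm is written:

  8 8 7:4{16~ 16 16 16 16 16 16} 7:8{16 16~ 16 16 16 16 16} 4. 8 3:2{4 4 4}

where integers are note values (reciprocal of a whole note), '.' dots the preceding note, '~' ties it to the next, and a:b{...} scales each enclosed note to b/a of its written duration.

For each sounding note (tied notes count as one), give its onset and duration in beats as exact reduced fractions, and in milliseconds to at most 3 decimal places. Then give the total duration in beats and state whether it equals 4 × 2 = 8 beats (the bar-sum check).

1) 0.0ms=0b +291.262ms=1/2b
2) 291.262ms=1/2b +291.262ms=1/2b
3) 582.524ms=1b +166.436ms=2/7b
4) 748.96ms=9/7b +83.218ms=1/7b
5) 832.178ms=10/7b +83.218ms=1/7b
6) 915.395ms=11/7b +83.218ms=1/7b
7) 998.613ms=12/7b +83.218ms=1/7b
8) 1081.831ms=13/7b +83.218ms=1/7b
9) 1165.049ms=2b +166.436ms=2/7b
10) 1331.484ms=16/7b +332.871ms=4/7b
11) 1664.355ms=20/7b +166.436ms=2/7b
12) 1830.791ms=22/7b +166.436ms=2/7b
13) 1997.226ms=24/7b +166.436ms=2/7b
14) 2163.662ms=26/7b +166.436ms=2/7b
15) 2330.097ms=4b +873.786ms=3/2b
16) 3203.883ms=11/2b +291.262ms=1/2b
17) 3495.146ms=6b +388.35ms=2/3b
18) 3883.495ms=20/3b +388.35ms=2/3b
19) 4271.845ms=22/3b +388.35ms=2/3b
Σ=8b of 8 (103bpm 2/4) — PASS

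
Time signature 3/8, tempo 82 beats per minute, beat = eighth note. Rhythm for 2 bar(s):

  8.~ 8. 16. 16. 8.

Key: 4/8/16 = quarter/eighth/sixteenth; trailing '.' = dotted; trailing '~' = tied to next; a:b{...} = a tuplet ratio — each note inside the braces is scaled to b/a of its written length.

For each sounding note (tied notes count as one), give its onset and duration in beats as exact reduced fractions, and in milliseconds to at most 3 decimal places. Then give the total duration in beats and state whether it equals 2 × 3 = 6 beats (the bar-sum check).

1) 0.0ms=0b +2195.122ms=3b
2) 2195.122ms=3b +548.78ms=3/4b
3) 2743.902ms=15/4b +548.78ms=3/4b
4) 3292.683ms=9/2b +1097.561ms=3/2b
Σ=6b of 6 (82bpm 3/8) — PASS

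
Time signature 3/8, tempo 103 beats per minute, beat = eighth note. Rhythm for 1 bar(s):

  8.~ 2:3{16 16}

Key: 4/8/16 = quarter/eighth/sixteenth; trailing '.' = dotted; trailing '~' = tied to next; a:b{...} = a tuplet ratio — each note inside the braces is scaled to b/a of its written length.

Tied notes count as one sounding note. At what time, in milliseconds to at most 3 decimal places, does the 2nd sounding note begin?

1. 0.0ms @ 0 + 1310.68ms (9/4)
2. 1310.68ms @ 9/4 + 436.893ms (3/4)

note 2 onset = 9/4b = 1310.68ms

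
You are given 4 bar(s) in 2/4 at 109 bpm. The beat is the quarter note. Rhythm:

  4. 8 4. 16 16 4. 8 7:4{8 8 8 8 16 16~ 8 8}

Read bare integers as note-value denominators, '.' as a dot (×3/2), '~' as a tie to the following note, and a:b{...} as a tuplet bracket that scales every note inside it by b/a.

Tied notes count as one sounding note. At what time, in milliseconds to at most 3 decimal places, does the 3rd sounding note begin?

1. 0.0ms @ 0 + 825.688ms (3/2)
2. 825.688ms @ 3/2 + 275.229ms (1/2)
3. 1100.917ms @ 2 + 825.688ms (3/2)
4. 1926.606ms @ 7/2 + 137.615ms (1/4)
5. 2064.22ms @ 15/4 + 137.615ms (1/4)
6. 2201.835ms @ 4 + 825.688ms (3/2)
7. 3027.523ms @ 11/2 + 275.229ms (1/2)
8. 3302.752ms @ 6 + 157.274ms (2/7)
9. 3460.026ms @ 44/7 + 157.274ms (2/7)
10. 3617.3ms @ 46/7 + 157.274ms (2/7)
11. 3774.574ms @ 48/7 + 157.274ms (2/7)
12. 3931.848ms @ 50/7 + 78.637ms (1/7)
13. 4010.485ms @ 51/7 + 235.911ms (3/7)
14. 4246.396ms @ 54/7 + 157.274ms (2/7)

note 3 onset = 2b = 1100.917ms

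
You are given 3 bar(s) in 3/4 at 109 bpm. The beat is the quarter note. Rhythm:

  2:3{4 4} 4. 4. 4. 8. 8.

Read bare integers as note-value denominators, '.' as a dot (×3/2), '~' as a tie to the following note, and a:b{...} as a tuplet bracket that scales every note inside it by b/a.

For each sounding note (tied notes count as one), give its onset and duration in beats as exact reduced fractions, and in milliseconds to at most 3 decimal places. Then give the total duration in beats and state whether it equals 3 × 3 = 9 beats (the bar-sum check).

1) 0.0ms=0b +825.688ms=3/2b
2) 825.688ms=3/2b +825.688ms=3/2b
3) 1651.376ms=3b +825.688ms=3/2b
4) 2477.064ms=9/2b +825.688ms=3/2b
5) 3302.752ms=6b +825.688ms=3/2b
6) 4128.44ms=15/2b +412.844ms=3/4b
7) 4541.284ms=33/4b +412.844ms=3/4b
Σ=9b of 9 (109bpm 3/4) — PASS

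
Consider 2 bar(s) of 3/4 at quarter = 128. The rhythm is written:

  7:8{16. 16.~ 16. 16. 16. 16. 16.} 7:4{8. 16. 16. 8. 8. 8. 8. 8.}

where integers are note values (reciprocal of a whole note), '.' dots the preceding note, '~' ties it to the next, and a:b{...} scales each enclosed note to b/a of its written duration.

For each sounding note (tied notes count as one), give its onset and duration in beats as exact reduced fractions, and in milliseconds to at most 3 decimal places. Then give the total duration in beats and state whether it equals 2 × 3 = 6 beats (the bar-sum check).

1) 0.0ms=0b +200.893ms=3/7b
2) 200.893ms=3/7b +401.786ms=6/7b
3) 602.679ms=9/7b +200.893ms=3/7b
4) 803.571ms=12/7b +200.893ms=3/7b
5) 1004.464ms=15/7b +200.893ms=3/7b
6) 1205.357ms=18/7b +200.893ms=3/7b
7) 1406.25ms=3b +200.893ms=3/7b
8) 1607.143ms=24/7b +100.446ms=3/14b
9) 1707.589ms=51/14b +100.446ms=3/14b
10) 1808.036ms=27/7b +200.893ms=3/7b
11) 2008.929ms=30/7b +200.893ms=3/7b
12) 2209.821ms=33/7b +200.893ms=3/7b
13) 2410.714ms=36/7b +200.893ms=3/7b
14) 2611.607ms=39/7b +200.893ms=3/7b
Σ=6b of 6 (128bpm 3/4) — PASS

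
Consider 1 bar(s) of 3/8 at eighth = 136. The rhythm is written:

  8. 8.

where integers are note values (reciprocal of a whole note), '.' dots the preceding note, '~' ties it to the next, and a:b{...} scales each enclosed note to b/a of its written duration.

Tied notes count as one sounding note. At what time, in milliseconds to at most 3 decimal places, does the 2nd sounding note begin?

note 2 onset = 3/2b = 661.765ms

1. 0.0ms @ 0 + 661.765ms (3/2)
2. 661.765ms @ 3/2 + 661.765ms (3/2)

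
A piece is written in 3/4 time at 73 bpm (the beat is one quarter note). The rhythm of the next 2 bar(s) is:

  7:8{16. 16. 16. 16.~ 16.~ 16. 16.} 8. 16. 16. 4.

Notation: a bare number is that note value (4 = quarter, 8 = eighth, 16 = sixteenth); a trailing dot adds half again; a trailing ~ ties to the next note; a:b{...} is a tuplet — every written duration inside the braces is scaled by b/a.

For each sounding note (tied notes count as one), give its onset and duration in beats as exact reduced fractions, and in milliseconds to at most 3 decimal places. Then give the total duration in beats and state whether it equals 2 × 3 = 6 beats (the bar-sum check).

1) 0.0ms=0b +352.25ms=3/7b
2) 352.25ms=3/7b +352.25ms=3/7b
3) 704.501ms=6/7b +352.25ms=3/7b
4) 1056.751ms=9/7b +1056.751ms=9/7b
5) 2113.503ms=18/7b +352.25ms=3/7b
6) 2465.753ms=3b +616.438ms=3/4b
7) 3082.192ms=15/4b +308.219ms=3/8b
8) 3390.411ms=33/8b +308.219ms=3/8b
9) 3698.63ms=9/2b +1232.877ms=3/2b
Σ=6b of 6 (73bpm 3/4) — PASS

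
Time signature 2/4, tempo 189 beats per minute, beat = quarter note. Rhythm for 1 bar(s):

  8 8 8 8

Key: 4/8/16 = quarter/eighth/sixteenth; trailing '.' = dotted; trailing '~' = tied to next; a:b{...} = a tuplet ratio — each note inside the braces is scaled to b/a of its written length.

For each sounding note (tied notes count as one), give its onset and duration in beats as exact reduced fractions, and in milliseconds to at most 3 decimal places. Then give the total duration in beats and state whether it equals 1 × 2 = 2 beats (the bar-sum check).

1) 0.0ms=0b +158.73ms=1/2b
2) 158.73ms=1/2b +158.73ms=1/2b
3) 317.46ms=1b +158.73ms=1/2b
4) 476.19ms=3/2b +158.73ms=1/2b
Σ=2b of 2 (189bpm 2/4) — PASS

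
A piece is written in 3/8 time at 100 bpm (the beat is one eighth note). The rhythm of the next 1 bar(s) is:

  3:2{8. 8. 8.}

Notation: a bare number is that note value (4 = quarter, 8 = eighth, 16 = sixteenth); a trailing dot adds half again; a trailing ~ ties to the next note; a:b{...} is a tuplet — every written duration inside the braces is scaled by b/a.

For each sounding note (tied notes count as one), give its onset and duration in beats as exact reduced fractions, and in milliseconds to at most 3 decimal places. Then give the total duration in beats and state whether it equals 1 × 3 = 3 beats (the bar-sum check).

1) 0.0ms=0b +600.0ms=1b
2) 600.0ms=1b +600.0ms=1b
3) 1200.0ms=2b +600.0ms=1b
Σ=3b of 3 (100bpm 3/8) — PASS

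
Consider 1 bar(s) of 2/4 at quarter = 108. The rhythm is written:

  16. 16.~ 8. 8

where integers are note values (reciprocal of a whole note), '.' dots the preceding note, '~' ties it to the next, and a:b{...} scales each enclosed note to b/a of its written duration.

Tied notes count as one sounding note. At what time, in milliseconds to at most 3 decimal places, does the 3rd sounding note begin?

1. 0.0ms @ 0 + 208.333ms (3/8)
2. 208.333ms @ 3/8 + 625.0ms (9/8)
3. 833.333ms @ 3/2 + 277.778ms (1/2)

note 3 onset = 3/2b = 833.333ms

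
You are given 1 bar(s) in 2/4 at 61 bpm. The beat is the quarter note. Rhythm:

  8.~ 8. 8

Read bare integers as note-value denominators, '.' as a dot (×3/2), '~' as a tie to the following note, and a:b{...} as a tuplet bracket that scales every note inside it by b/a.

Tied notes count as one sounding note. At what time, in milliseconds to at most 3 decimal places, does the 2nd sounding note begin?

note 2 onset = 3/2b = 1475.41ms

1. 0.0ms @ 0 + 1475.41ms (3/2)
2. 1475.41ms @ 3/2 + 491.803ms (1/2)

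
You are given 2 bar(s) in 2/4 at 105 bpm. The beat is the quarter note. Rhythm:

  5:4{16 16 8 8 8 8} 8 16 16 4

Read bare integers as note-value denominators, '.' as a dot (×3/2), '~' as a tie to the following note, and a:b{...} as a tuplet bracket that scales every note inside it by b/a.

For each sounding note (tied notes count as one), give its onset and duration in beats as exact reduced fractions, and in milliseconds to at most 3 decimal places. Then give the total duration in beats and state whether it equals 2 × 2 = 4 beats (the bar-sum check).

1) 0.0ms=0b +114.286ms=1/5b
2) 114.286ms=1/5b +114.286ms=1/5b
3) 228.571ms=2/5b +228.571ms=2/5b
4) 457.143ms=4/5b +228.571ms=2/5b
5) 685.714ms=6/5b +228.571ms=2/5b
6) 914.286ms=8/5b +228.571ms=2/5b
7) 1142.857ms=2b +285.714ms=1/2b
8) 1428.571ms=5/2b +142.857ms=1/4b
9) 1571.429ms=11/4b +142.857ms=1/4b
10) 1714.286ms=3b +571.429ms=1b
Σ=4b of 4 (105bpm 2/4) — PASS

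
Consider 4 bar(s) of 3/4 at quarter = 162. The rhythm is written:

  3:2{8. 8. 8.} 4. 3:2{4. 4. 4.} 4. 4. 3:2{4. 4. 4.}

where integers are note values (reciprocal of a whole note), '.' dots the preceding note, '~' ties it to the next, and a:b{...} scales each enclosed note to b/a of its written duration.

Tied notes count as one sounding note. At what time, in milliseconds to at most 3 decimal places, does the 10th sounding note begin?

note 10 onset = 9b = 3333.333ms

1. 0.0ms @ 0 + 185.185ms (1/2)
2. 185.185ms @ 1/2 + 185.185ms (1/2)
3. 370.37ms @ 1 + 185.185ms (1/2)
4. 555.556ms @ 3/2 + 555.556ms (3/2)
5. 1111.111ms @ 3 + 370.37ms (1)
6. 1481.481ms @ 4 + 370.37ms (1)
7. 1851.852ms @ 5 + 370.37ms (1)
8. 2222.222ms @ 6 + 555.556ms (3/2)
9. 2777.778ms @ 15/2 + 555.556ms (3/2)
10. 3333.333ms @ 9 + 370.37ms (1)
11. 3703.704ms @ 10 + 370.37ms (1)
12. 4074.074ms @ 11 + 370.37ms (1)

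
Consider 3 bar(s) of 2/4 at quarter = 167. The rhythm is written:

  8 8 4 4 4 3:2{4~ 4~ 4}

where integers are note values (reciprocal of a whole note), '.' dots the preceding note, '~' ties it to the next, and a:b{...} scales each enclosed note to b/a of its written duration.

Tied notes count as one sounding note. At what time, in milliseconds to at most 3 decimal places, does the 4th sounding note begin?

note 4 onset = 2b = 718.563ms

1. 0.0ms @ 0 + 179.641ms (1/2)
2. 179.641ms @ 1/2 + 179.641ms (1/2)
3. 359.281ms @ 1 + 359.281ms (1)
4. 718.563ms @ 2 + 359.281ms (1)
5. 1077.844ms @ 3 + 359.281ms (1)
6. 1437.126ms @ 4 + 718.563ms (2)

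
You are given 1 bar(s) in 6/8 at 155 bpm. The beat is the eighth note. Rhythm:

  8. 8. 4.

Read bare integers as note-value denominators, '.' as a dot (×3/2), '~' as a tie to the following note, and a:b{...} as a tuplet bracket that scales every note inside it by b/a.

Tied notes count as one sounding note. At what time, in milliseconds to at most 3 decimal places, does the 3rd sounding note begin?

1. 0.0ms @ 0 + 580.645ms (3/2)
2. 580.645ms @ 3/2 + 580.645ms (3/2)
3. 1161.29ms @ 3 + 1161.29ms (3)

note 3 onset = 3b = 1161.29ms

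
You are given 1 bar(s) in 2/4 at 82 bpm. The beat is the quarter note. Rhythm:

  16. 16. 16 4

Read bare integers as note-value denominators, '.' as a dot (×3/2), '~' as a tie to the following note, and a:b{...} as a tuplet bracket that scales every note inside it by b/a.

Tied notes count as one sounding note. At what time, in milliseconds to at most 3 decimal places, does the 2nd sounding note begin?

note 2 onset = 3/8b = 274.39ms

1. 0.0ms @ 0 + 274.39ms (3/8)
2. 274.39ms @ 3/8 + 274.39ms (3/8)
3. 548.78ms @ 3/4 + 182.927ms (1/4)
4. 731.707ms @ 1 + 731.707ms (1)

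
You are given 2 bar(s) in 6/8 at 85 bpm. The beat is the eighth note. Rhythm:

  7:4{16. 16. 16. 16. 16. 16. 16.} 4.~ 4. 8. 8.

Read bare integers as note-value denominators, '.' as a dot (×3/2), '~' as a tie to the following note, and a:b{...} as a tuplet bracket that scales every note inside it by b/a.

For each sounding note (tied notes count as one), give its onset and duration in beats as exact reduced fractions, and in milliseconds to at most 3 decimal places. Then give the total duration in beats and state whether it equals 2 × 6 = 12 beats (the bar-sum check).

1) 0.0ms=0b +302.521ms=3/7b
2) 302.521ms=3/7b +302.521ms=3/7b
3) 605.042ms=6/7b +302.521ms=3/7b
4) 907.563ms=9/7b +302.521ms=3/7b
5) 1210.084ms=12/7b +302.521ms=3/7b
6) 1512.605ms=15/7b +302.521ms=3/7b
7) 1815.126ms=18/7b +302.521ms=3/7b
8) 2117.647ms=3b +4235.294ms=6b
9) 6352.941ms=9b +1058.824ms=3/2b
10) 7411.765ms=21/2b +1058.824ms=3/2b
Σ=12b of 12 (85bpm 6/8) — PASS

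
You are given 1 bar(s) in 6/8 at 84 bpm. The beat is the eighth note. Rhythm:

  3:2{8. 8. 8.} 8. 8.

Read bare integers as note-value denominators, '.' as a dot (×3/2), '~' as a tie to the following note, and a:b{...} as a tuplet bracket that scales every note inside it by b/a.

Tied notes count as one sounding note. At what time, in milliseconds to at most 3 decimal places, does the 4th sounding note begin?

1. 0.0ms @ 0 + 714.286ms (1)
2. 714.286ms @ 1 + 714.286ms (1)
3. 1428.571ms @ 2 + 714.286ms (1)
4. 2142.857ms @ 3 + 1071.429ms (3/2)
5. 3214.286ms @ 9/2 + 1071.429ms (3/2)

note 4 onset = 3b = 2142.857ms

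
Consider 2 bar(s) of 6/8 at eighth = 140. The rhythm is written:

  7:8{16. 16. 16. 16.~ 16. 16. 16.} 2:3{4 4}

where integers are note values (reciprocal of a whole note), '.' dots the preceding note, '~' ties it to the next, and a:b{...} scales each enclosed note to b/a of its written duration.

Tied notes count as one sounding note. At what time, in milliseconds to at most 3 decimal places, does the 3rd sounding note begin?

note 3 onset = 12/7b = 734.694ms

1. 0.0ms @ 0 + 367.347ms (6/7)
2. 367.347ms @ 6/7 + 367.347ms (6/7)
3. 734.694ms @ 12/7 + 367.347ms (6/7)
4. 1102.041ms @ 18/7 + 734.694ms (12/7)
5. 1836.735ms @ 30/7 + 367.347ms (6/7)
6. 2204.082ms @ 36/7 + 367.347ms (6/7)
7. 2571.429ms @ 6 + 1285.714ms (3)
8. 3857.143ms @ 9 + 1285.714ms (3)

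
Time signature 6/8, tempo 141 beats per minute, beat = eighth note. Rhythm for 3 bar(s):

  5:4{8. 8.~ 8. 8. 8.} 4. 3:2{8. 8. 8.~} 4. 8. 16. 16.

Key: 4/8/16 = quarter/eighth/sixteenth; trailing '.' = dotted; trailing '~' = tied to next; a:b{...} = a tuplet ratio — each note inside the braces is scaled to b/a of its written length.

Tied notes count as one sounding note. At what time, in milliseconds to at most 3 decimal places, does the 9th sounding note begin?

1. 0.0ms @ 0 + 510.638ms (6/5)
2. 510.638ms @ 6/5 + 1021.277ms (12/5)
3. 1531.915ms @ 18/5 + 510.638ms (6/5)
4. 2042.553ms @ 24/5 + 510.638ms (6/5)
5. 2553.191ms @ 6 + 1276.596ms (3)
6. 3829.787ms @ 9 + 425.532ms (1)
7. 4255.319ms @ 10 + 425.532ms (1)
8. 4680.851ms @ 11 + 1702.128ms (4)
9. 6382.979ms @ 15 + 638.298ms (3/2)
10. 7021.277ms @ 33/2 + 319.149ms (3/4)
11. 7340.426ms @ 69/4 + 319.149ms (3/4)

note 9 onset = 15b = 6382.979ms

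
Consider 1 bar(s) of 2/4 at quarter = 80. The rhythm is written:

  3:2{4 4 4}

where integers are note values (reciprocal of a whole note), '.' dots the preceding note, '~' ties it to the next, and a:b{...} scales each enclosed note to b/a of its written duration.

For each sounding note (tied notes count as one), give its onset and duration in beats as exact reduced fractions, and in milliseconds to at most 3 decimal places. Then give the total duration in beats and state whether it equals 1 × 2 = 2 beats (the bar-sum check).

1) 0.0ms=0b +500.0ms=2/3b
2) 500.0ms=2/3b +500.0ms=2/3b
3) 1000.0ms=4/3b +500.0ms=2/3b
Σ=2b of 2 (80bpm 2/4) — PASS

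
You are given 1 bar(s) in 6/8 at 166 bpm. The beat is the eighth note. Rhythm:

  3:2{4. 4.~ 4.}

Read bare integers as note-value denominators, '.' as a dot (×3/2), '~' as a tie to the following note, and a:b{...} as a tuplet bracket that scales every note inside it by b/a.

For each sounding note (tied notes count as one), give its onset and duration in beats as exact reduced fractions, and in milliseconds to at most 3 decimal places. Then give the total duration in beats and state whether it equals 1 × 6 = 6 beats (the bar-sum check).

1) 0.0ms=0b +722.892ms=2b
2) 722.892ms=2b +1445.783ms=4b
Σ=6b of 6 (166bpm 6/8) — PASS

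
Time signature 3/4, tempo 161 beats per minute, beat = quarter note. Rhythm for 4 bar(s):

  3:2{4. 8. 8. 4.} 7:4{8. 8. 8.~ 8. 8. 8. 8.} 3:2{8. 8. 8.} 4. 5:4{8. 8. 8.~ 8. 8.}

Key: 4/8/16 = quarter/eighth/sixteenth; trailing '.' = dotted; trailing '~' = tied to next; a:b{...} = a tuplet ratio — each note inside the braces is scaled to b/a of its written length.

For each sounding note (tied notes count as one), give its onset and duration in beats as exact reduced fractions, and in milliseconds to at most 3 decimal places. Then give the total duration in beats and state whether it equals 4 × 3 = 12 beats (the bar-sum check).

1) 0.0ms=0b +372.671ms=1b
2) 372.671ms=1b +186.335ms=1/2b
3) 559.006ms=3/2b +186.335ms=1/2b
4) 745.342ms=2b +372.671ms=1b
5) 1118.012ms=3b +159.716ms=3/7b
6) 1277.728ms=24/7b +159.716ms=3/7b
7) 1437.445ms=27/7b +319.432ms=6/7b
8) 1756.877ms=33/7b +159.716ms=3/7b
9) 1916.593ms=36/7b +159.716ms=3/7b
10) 2076.309ms=39/7b +159.716ms=3/7b
11) 2236.025ms=6b +186.335ms=1/2b
12) 2422.36ms=13/2b +186.335ms=1/2b
13) 2608.696ms=7b +186.335ms=1/2b
14) 2795.031ms=15/2b +559.006ms=3/2b
15) 3354.037ms=9b +223.602ms=3/5b
16) 3577.64ms=48/5b +223.602ms=3/5b
17) 3801.242ms=51/5b +447.205ms=6/5b
18) 4248.447ms=57/5b +223.602ms=3/5b
Σ=12b of 12 (161bpm 3/4) — PASS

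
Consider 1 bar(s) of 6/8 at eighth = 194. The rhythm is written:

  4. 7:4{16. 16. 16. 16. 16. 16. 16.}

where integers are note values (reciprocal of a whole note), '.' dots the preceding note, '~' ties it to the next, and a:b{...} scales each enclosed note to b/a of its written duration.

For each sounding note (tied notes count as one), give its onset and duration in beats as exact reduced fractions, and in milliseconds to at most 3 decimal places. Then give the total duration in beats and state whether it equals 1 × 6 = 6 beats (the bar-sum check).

1) 0.0ms=0b +927.835ms=3b
2) 927.835ms=3b +132.548ms=3/7b
3) 1060.383ms=24/7b +132.548ms=3/7b
4) 1192.931ms=27/7b +132.548ms=3/7b
5) 1325.479ms=30/7b +132.548ms=3/7b
6) 1458.027ms=33/7b +132.548ms=3/7b
7) 1590.574ms=36/7b +132.548ms=3/7b
8) 1723.122ms=39/7b +132.548ms=3/7b
Σ=6b of 6 (194bpm 6/8) — PASS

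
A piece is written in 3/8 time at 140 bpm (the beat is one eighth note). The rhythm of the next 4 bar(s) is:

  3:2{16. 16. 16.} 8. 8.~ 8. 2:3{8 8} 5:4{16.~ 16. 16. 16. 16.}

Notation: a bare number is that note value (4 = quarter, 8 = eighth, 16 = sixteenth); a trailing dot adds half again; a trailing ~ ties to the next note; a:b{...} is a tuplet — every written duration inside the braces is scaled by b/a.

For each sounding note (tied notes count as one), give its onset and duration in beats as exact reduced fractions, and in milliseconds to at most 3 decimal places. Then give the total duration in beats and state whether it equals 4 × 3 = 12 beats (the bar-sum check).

1) 0.0ms=0b +214.286ms=1/2b
2) 214.286ms=1/2b +214.286ms=1/2b
3) 428.571ms=1b +214.286ms=1/2b
4) 642.857ms=3/2b +642.857ms=3/2b
5) 1285.714ms=3b +1285.714ms=3b
6) 2571.429ms=6b +642.857ms=3/2b
7) 3214.286ms=15/2b +642.857ms=3/2b
8) 3857.143ms=9b +514.286ms=6/5b
9) 4371.429ms=51/5b +257.143ms=3/5b
10) 4628.571ms=54/5b +257.143ms=3/5b
11) 4885.714ms=57/5b +257.143ms=3/5b
Σ=12b of 12 (140bpm 3/8) — PASS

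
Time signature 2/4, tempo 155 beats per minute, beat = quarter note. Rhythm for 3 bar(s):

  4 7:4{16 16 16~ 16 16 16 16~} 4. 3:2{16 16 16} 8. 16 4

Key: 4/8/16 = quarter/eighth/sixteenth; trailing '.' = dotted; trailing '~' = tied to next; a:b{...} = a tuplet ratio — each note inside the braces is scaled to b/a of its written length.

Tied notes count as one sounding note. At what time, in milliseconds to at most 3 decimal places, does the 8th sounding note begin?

1. 0.0ms @ 0 + 387.097ms (1)
2. 387.097ms @ 1 + 55.3ms (1/7)
3. 442.396ms @ 8/7 + 55.3ms (1/7)
4. 497.696ms @ 9/7 + 110.599ms (2/7)
5. 608.295ms @ 11/7 + 55.3ms (1/7)
6. 663.594ms @ 12/7 + 55.3ms (1/7)
7. 718.894ms @ 13/7 + 635.945ms (23/14)
8. 1354.839ms @ 7/2 + 64.516ms (1/6)
9. 1419.355ms @ 11/3 + 64.516ms (1/6)
10. 1483.871ms @ 23/6 + 64.516ms (1/6)
11. 1548.387ms @ 4 + 290.323ms (3/4)
12. 1838.71ms @ 19/4 + 96.774ms (1/4)
13. 1935.484ms @ 5 + 387.097ms (1)

note 8 onset = 7/2b = 1354.839ms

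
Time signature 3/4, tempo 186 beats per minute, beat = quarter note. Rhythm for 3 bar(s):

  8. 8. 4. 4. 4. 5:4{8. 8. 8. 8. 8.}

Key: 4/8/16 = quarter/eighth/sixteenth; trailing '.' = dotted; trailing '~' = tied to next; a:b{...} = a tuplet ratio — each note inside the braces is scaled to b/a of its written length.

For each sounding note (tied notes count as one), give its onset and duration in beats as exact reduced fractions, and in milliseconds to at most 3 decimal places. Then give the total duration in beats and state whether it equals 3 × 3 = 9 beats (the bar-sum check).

1) 0.0ms=0b +241.935ms=3/4b
2) 241.935ms=3/4b +241.935ms=3/4b
3) 483.871ms=3/2b +483.871ms=3/2b
4) 967.742ms=3b +483.871ms=3/2b
5) 1451.613ms=9/2b +483.871ms=3/2b
6) 1935.484ms=6b +193.548ms=3/5b
7) 2129.032ms=33/5b +193.548ms=3/5b
8) 2322.581ms=36/5b +193.548ms=3/5b
9) 2516.129ms=39/5b +193.548ms=3/5b
10) 2709.677ms=42/5b +193.548ms=3/5b
Σ=9b of 9 (186bpm 3/4) — PASS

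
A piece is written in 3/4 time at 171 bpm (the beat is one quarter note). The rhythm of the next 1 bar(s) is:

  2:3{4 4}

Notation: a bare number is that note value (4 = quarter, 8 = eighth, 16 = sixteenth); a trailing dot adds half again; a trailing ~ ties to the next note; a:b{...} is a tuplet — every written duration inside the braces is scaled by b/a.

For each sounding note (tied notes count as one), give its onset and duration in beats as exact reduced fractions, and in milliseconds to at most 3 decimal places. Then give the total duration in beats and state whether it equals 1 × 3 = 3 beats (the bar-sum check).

1) 0.0ms=0b +526.316ms=3/2b
2) 526.316ms=3/2b +526.316ms=3/2b
Σ=3b of 3 (171bpm 3/4) — PASS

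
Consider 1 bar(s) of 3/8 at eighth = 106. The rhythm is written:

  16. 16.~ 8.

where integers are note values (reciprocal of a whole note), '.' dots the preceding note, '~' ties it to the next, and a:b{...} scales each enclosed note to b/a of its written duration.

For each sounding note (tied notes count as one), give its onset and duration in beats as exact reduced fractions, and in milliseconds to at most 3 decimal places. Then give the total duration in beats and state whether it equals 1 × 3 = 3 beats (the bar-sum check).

1) 0.0ms=0b +424.528ms=3/4b
2) 424.528ms=3/4b +1273.585ms=9/4b
Σ=3b of 3 (106bpm 3/8) — PASS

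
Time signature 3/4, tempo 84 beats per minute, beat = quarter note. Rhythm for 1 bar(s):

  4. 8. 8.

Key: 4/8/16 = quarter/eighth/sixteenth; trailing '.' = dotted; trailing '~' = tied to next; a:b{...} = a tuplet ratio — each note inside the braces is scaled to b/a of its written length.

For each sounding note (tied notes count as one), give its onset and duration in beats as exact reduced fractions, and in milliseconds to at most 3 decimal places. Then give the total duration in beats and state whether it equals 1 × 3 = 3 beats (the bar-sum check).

1) 0.0ms=0b +1071.429ms=3/2b
2) 1071.429ms=3/2b +535.714ms=3/4b
3) 1607.143ms=9/4b +535.714ms=3/4b
Σ=3b of 3 (84bpm 3/4) — PASS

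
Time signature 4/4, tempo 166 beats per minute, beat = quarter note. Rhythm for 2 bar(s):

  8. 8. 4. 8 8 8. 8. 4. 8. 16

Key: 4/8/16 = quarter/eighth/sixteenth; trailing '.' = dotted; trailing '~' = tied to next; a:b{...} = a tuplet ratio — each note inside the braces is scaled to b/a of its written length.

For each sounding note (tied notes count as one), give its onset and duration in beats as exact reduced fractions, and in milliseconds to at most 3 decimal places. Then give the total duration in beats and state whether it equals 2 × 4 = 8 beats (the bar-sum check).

1) 0.0ms=0b +271.084ms=3/4b
2) 271.084ms=3/4b +271.084ms=3/4b
3) 542.169ms=3/2b +542.169ms=3/2b
4) 1084.337ms=3b +180.723ms=1/2b
5) 1265.06ms=7/2b +180.723ms=1/2b
6) 1445.783ms=4b +271.084ms=3/4b
7) 1716.867ms=19/4b +271.084ms=3/4b
8) 1987.952ms=11/2b +542.169ms=3/2b
9) 2530.12ms=7b +271.084ms=3/4b
10) 2801.205ms=31/4b +90.361ms=1/4b
Σ=8b of 8 (166bpm 4/4) — PASS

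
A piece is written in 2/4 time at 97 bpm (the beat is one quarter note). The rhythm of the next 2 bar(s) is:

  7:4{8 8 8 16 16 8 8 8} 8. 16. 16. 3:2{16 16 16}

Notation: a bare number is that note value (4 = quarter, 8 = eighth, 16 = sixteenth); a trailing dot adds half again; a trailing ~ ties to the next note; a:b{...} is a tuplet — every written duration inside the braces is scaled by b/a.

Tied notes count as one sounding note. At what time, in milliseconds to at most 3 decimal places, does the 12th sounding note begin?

1. 0.0ms @ 0 + 176.73ms (2/7)
2. 176.73ms @ 2/7 + 176.73ms (2/7)
3. 353.461ms @ 4/7 + 176.73ms (2/7)
4. 530.191ms @ 6/7 + 88.365ms (1/7)
5. 618.557ms @ 1 + 88.365ms (1/7)
6. 706.922ms @ 8/7 + 176.73ms (2/7)
7. 883.652ms @ 10/7 + 176.73ms (2/7)
8. 1060.383ms @ 12/7 + 176.73ms (2/7)
9. 1237.113ms @ 2 + 463.918ms (3/4)
10. 1701.031ms @ 11/4 + 231.959ms (3/8)
11. 1932.99ms @ 25/8 + 231.959ms (3/8)
12. 2164.948ms @ 7/2 + 103.093ms (1/6)
13. 2268.041ms @ 11/3 + 103.093ms (1/6)
14. 2371.134ms @ 23/6 + 103.093ms (1/6)

note 12 onset = 7/2b = 2164.948ms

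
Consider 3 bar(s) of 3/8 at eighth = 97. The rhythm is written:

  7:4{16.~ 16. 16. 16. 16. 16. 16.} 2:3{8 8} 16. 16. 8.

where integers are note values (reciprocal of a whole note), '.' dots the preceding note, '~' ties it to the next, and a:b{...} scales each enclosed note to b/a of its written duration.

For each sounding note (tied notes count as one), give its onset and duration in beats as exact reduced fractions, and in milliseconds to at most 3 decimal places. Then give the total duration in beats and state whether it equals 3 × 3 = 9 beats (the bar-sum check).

1) 0.0ms=0b +530.191ms=6/7b
2) 530.191ms=6/7b +265.096ms=3/7b
3) 795.287ms=9/7b +265.096ms=3/7b
4) 1060.383ms=12/7b +265.096ms=3/7b
5) 1325.479ms=15/7b +265.096ms=3/7b
6) 1590.574ms=18/7b +265.096ms=3/7b
7) 1855.67ms=3b +927.835ms=3/2b
8) 2783.505ms=9/2b +927.835ms=3/2b
9) 3711.34ms=6b +463.918ms=3/4b
10) 4175.258ms=27/4b +463.918ms=3/4b
11) 4639.175ms=15/2b +927.835ms=3/2b
Σ=9b of 9 (97bpm 3/8) — PASS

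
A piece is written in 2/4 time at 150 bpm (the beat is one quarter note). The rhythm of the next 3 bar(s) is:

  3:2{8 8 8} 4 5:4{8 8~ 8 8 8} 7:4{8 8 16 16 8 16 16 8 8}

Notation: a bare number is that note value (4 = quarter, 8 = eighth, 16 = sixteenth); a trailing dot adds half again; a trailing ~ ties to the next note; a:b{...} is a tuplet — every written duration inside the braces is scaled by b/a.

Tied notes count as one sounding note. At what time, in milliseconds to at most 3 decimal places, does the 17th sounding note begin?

1. 0.0ms @ 0 + 133.333ms (1/3)
2. 133.333ms @ 1/3 + 133.333ms (1/3)
3. 266.667ms @ 2/3 + 133.333ms (1/3)
4. 400.0ms @ 1 + 400.0ms (1)
5. 800.0ms @ 2 + 160.0ms (2/5)
6. 960.0ms @ 12/5 + 320.0ms (4/5)
7. 1280.0ms @ 16/5 + 160.0ms (2/5)
8. 1440.0ms @ 18/5 + 160.0ms (2/5)
9. 1600.0ms @ 4 + 114.286ms (2/7)
10. 1714.286ms @ 30/7 + 114.286ms (2/7)
11. 1828.571ms @ 32/7 + 57.143ms (1/7)
12. 1885.714ms @ 33/7 + 57.143ms (1/7)
13. 1942.857ms @ 34/7 + 114.286ms (2/7)
14. 2057.143ms @ 36/7 + 57.143ms (1/7)
15. 2114.286ms @ 37/7 + 57.143ms (1/7)
16. 2171.429ms @ 38/7 + 114.286ms (2/7)
17. 2285.714ms @ 40/7 + 114.286ms (2/7)

note 17 onset = 40/7b = 2285.714ms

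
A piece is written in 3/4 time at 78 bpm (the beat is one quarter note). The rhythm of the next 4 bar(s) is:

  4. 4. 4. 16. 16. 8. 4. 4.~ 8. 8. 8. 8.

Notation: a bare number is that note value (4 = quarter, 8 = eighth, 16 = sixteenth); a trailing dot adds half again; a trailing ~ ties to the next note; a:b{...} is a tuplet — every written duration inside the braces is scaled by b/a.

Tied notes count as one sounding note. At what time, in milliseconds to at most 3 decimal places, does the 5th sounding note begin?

note 5 onset = 39/8b = 3750.0ms

1. 0.0ms @ 0 + 1153.846ms (3/2)
2. 1153.846ms @ 3/2 + 1153.846ms (3/2)
3. 2307.692ms @ 3 + 1153.846ms (3/2)
4. 3461.538ms @ 9/2 + 288.462ms (3/8)
5. 3750.0ms @ 39/8 + 288.462ms (3/8)
6. 4038.462ms @ 21/4 + 576.923ms (3/4)
7. 4615.385ms @ 6 + 1153.846ms (3/2)
8. 5769.231ms @ 15/2 + 1730.769ms (9/4)
9. 7500.0ms @ 39/4 + 576.923ms (3/4)
10. 8076.923ms @ 21/2 + 576.923ms (3/4)
11. 8653.846ms @ 45/4 + 576.923ms (3/4)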